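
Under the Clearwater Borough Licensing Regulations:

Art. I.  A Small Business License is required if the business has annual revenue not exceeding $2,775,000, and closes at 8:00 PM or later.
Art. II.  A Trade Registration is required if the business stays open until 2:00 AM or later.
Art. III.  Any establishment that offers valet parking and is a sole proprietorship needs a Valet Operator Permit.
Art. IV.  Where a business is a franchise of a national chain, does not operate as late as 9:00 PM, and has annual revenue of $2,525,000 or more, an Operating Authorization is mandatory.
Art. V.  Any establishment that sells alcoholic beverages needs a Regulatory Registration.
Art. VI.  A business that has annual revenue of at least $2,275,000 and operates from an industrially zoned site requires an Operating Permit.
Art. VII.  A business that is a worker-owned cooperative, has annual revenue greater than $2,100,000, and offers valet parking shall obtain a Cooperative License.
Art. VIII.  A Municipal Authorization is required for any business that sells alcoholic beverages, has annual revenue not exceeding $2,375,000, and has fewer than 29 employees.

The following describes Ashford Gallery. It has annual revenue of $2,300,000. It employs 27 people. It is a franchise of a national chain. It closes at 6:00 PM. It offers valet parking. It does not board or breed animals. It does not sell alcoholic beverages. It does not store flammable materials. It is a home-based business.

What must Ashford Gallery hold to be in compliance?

None

Art. I. revenue $2,300,000 ≤ $2,775,000; closes 6:00 PM, at/before 8:00 PM → Small Business License not required.
Art. II. closes 6:00 PM, at/before 2:00 AM → Trade Registration not required.
Art. III. offers valet parking; is a franchise of a national chain (not: is a sole proprietorship) → Valet Operator Permit not required.
Art. IV. is a franchise of a national chain; closes 6:00 PM, at/before 9:00 PM; revenue $2,300,000 < $2,525,000 → Operating Authorization not required.
Art. V. does not sell alcoholic beverages → Regulatory Registration not required.
Art. VI. revenue $2,300,000 ≥ $2,275,000; is a home-based business (not: operates from an industrially zoned site) → Operating Permit not required.
Art. VII. is a franchise of a national chain (not: is a worker-owned cooperative); revenue $2,300,000 > $2,100,000; offers valet parking → Cooperative License not required.
Art. VIII. does not sell alcoholic beverages; revenue $2,300,000 ≤ $2,375,000; employees 27 < 29 → Municipal Authorization not required.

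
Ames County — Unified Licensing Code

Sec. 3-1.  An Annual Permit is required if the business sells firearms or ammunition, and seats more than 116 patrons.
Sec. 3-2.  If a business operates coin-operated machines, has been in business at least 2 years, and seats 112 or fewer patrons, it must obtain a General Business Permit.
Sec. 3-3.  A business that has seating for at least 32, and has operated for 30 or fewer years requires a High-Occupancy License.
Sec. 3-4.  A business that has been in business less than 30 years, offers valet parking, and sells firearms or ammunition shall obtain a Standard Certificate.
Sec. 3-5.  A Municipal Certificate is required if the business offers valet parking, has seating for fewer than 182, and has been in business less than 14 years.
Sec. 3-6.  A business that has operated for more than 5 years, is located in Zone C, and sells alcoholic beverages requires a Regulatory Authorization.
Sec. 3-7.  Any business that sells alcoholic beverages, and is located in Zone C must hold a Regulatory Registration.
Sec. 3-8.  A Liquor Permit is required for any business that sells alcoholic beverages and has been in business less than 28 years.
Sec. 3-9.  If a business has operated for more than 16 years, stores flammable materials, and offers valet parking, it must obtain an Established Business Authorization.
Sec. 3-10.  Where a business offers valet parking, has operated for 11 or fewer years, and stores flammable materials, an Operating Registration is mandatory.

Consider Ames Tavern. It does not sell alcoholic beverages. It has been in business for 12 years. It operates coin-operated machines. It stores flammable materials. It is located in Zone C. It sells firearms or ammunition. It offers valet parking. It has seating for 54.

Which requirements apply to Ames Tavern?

General Business Permit, High-Occupancy License, Municipal Certificate, Standard Certificate

Sec. 3-1. sells firearms or ammunition; seating 54 ≤ 116 → Annual Permit not required.
Sec. 3-2. operates coin-operated machines; years in business 12 ≥ 2; seating 54 ≤ 112 → General Business Permit required.
Sec. 3-3. seating 54 ≥ 32; years in business 12 ≤ 30 → High-Occupancy License required.
Sec. 3-4. years in business 12 < 30; offers valet parking; sells firearms or ammunition → Standard Certificate required.
Sec. 3-5. offers valet parking; seating 54 < 182; years in business 12 < 14 → Municipal Certificate required.
Sec. 3-6. years in business 12 > 5; is located in Zone C; does not sell alcoholic beverages → Regulatory Authorization not required.
Sec. 3-7. does not sell alcoholic beverages; is located in Zone C → Regulatory Registration not required.
Sec. 3-8. does not sell alcoholic beverages; years in business 12 < 28 → Liquor Permit not required.
Sec. 3-9. years in business 12 ≤ 16; stores flammable materials; offers valet parking → Established Business Authorization not required.
Sec. 3-10. offers valet parking; years in business 12 > 11; stores flammable materials → Operating Registration not required.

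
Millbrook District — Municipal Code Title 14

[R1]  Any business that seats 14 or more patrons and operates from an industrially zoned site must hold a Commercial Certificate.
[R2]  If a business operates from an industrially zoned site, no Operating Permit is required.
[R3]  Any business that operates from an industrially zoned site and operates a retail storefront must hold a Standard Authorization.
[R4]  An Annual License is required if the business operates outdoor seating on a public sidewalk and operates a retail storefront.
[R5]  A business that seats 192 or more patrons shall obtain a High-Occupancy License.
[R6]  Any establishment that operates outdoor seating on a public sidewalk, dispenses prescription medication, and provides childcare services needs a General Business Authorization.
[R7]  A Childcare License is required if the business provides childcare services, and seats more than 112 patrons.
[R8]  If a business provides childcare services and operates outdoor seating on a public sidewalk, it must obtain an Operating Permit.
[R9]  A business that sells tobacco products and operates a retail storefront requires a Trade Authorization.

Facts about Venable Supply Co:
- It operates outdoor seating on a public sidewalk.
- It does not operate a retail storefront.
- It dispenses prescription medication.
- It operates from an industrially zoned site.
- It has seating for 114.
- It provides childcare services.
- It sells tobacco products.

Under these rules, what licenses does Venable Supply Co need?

Childcare License, Commercial Certificate, General Business Authorization

[R1] seating 114 ≥ 14; operates from an industrially zoned site → Commercial Certificate required.
[R2] operates from an industrially zoned site → exempt from Operating Permit.
[R3] operates from an industrially zoned site; does not operate a retail storefront → Standard Authorization not required.
[R4] operates outdoor seating on a public sidewalk; does not operate a retail storefront → Annual License not required.
[R5] seating 114 < 192 → High-Occupancy License not required.
[R6] operates outdoor seating on a public sidewalk; dispenses prescription medication; provides childcare services → General Business Authorization required.
[R7] provides childcare services; seating 114 > 112 → Childcare License required.
[R8] provides childcare services; operates outdoor seating on a public sidewalk → Operating Permit required.
[R9] sells tobacco products; does not operate a retail storefront → Trade Authorization not required.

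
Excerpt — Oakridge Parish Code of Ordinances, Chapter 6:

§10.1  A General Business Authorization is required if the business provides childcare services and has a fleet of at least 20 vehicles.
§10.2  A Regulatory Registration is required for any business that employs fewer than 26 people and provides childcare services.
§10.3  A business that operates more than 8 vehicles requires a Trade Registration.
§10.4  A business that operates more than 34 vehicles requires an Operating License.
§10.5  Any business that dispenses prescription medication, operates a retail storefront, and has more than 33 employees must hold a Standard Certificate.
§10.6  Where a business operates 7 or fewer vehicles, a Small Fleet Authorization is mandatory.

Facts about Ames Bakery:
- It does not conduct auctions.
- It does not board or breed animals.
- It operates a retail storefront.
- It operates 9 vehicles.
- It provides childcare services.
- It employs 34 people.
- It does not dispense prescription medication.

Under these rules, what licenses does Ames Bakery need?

§10.1 provides childcare services; vehicles 9 < 20 → General Business Authorization not required.
§10.2 employees 34 ≥ 26; provides childcare services → Regulatory Registration not required.
§10.3 vehicles 9 > 8 → Trade Registration required.
§10.4 vehicles 9 ≤ 34 → Operating License not required.
§10.5 does not dispense prescription medication; operates a retail storefront; employees 34 > 33 → Standard Certificate not required.
§10.6 vehicles 9 > 7 → Small Fleet Authorization not required.

Trade Registration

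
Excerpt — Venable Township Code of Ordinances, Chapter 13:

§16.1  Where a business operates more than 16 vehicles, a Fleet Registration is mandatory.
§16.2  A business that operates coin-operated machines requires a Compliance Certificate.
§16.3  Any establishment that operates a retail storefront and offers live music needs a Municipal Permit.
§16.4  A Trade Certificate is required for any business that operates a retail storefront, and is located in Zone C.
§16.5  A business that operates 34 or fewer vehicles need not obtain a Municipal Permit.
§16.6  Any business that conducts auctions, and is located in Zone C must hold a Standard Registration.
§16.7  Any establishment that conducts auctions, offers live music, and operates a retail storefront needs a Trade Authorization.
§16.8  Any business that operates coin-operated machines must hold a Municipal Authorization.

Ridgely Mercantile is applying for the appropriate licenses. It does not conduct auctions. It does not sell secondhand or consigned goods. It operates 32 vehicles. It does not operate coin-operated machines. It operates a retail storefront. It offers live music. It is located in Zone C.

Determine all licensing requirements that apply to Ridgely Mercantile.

Fleet Registration, Trade Certificate

§16.1 vehicles 32 > 16 → Fleet Registration required.
§16.2 does not operate coin-operated machines → Compliance Certificate not required.
§16.3 operates a retail storefront; offers live music → Municipal Permit required.
§16.4 operates a retail storefront; is located in Zone C → Trade Certificate required.
§16.5 vehicles 32 ≤ 34 → exempt from Municipal Permit.
§16.6 does not conduct auctions; is located in Zone C → Standard Registration not required.
§16.7 does not conduct auctions; offers live music; operates a retail storefront → Trade Authorization not required.
§16.8 does not operate coin-operated machines → Municipal Authorization not required.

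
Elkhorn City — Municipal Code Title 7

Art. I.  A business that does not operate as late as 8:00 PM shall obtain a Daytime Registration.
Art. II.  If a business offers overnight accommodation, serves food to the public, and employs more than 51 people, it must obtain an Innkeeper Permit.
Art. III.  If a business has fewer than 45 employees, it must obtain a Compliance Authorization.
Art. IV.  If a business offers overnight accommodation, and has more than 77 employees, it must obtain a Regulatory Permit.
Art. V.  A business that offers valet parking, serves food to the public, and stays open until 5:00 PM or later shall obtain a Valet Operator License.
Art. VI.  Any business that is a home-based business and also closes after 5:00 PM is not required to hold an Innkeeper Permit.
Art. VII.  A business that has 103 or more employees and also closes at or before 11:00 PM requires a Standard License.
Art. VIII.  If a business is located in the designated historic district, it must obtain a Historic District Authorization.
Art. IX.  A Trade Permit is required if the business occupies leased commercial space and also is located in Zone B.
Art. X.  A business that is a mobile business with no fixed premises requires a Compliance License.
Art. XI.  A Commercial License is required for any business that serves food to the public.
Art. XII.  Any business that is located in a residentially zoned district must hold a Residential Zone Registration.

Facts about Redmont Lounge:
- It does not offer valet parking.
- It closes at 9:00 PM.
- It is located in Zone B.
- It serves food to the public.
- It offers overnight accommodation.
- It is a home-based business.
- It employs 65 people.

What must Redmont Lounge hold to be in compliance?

Art. I. closes 9:00 PM, after 8:00 PM → Daytime Registration not required.
Art. II. offers overnight accommodation; serves food to the public; employees 65 > 51 → Innkeeper Permit required.
Art. III. employees 65 ≥ 45 → Compliance Authorization not required.
Art. IV. offers overnight accommodation; employees 65 ≤ 77 → Regulatory Permit not required.
Art. V. does not offer valet parking; serves food to the public; closes 9:00 PM, after 5:00 PM → Valet Operator License not required.
Art. VI. is a home-based business; closes 9:00 PM, after 5:00 PM → exempt from Innkeeper Permit.
Art. VII. employees 65 < 103; closes 9:00 PM, at/before 11:00 PM → Standard License not required.
Art. VIII. is located in Zone B (not: is located in the designated historic district) → Historic District Authorization not required.
Art. IX. is a home-based business (not: occupies leased commercial space); is located in Zone B → Trade Permit not required.
Art. X. is a home-based business (not: is a mobile business with no fixed premises) → Compliance License not required.
Art. XI. serves food to the public → Commercial License required.
Art. XII. is located in Zone B (not: is located in a residentially zoned district) → Residential Zone Registration not required.

Commercial License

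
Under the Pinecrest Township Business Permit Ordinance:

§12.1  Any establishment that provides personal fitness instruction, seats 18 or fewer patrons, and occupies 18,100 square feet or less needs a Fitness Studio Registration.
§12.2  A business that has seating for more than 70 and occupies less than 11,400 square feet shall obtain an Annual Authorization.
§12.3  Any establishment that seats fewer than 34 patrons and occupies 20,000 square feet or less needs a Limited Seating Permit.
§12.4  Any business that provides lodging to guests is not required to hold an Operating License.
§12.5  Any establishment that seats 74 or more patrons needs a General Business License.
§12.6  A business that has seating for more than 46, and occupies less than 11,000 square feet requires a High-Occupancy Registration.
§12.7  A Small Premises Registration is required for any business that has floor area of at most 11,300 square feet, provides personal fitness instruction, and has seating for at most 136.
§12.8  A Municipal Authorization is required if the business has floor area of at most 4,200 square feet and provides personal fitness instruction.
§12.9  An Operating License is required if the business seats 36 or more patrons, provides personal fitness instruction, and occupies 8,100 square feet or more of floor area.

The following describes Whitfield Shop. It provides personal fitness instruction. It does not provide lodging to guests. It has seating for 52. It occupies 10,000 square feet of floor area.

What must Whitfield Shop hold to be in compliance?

High-Occupancy Registration, Operating License, Small Premises Registration

§12.1 provides personal fitness instruction; seating 52 > 18; floor area 10,000 square feet ≤ 18,100 square feet → Fitness Studio Registration not required.
§12.2 seating 52 ≤ 70; floor area 10,000 square feet < 11,400 square feet → Annual Authorization not required.
§12.3 seating 52 ≥ 34; floor area 10,000 square feet ≤ 20,000 square feet → Limited Seating Permit not required.
§12.4 does not provide lodging to guests → Operating License exemption does not apply.
§12.5 seating 52 < 74 → General Business License not required.
§12.6 seating 52 > 46; floor area 10,000 square feet < 11,000 square feet → High-Occupancy Registration required.
§12.7 floor area 10,000 square feet ≤ 11,300 square feet; provides personal fitness instruction; seating 52 ≤ 136 → Small Premises Registration required.
§12.8 floor area 10,000 square feet > 4,200 square feet; provides personal fitness instruction → Municipal Authorization not required.
§12.9 seating 52 ≥ 36; provides personal fitness instruction; floor area 10,000 square feet ≥ 8,100 square feet → Operating License required.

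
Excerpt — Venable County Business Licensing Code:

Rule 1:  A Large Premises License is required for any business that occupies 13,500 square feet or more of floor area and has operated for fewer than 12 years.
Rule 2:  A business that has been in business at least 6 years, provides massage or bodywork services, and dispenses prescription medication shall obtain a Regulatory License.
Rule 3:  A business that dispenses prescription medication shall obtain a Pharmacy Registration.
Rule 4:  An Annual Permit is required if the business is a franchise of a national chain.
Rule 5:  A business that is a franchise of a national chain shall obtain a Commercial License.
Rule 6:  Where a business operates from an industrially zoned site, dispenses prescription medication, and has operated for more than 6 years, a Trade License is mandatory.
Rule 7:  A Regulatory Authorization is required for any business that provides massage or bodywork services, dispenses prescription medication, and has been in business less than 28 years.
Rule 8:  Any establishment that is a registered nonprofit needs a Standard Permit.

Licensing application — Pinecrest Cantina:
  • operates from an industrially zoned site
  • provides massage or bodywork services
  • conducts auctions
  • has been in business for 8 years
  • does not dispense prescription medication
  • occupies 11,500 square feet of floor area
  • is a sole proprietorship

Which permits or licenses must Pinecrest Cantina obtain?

None

Rule 1: floor area 11,500 square feet < 13,500 square feet; years in business 8 < 12 → Large Premises License not required.
Rule 2: years in business 8 ≥ 6; provides massage or bodywork services; does not dispense prescription medication → Regulatory License not required.
Rule 3: does not dispense prescription medication → Pharmacy Registration not required.
Rule 4: is a sole proprietorship (not: is a franchise of a national chain) → Annual Permit not required.
Rule 5: is a sole proprietorship (not: is a franchise of a national chain) → Commercial License not required.
Rule 6: operates from an industrially zoned site; does not dispense prescription medication; years in business 8 > 6 → Trade License not required.
Rule 7: provides massage or bodywork services; does not dispense prescription medication; years in business 8 < 28 → Regulatory Authorization not required.
Rule 8: is a sole proprietorship (not: is a registered nonprofit) → Standard Permit not required.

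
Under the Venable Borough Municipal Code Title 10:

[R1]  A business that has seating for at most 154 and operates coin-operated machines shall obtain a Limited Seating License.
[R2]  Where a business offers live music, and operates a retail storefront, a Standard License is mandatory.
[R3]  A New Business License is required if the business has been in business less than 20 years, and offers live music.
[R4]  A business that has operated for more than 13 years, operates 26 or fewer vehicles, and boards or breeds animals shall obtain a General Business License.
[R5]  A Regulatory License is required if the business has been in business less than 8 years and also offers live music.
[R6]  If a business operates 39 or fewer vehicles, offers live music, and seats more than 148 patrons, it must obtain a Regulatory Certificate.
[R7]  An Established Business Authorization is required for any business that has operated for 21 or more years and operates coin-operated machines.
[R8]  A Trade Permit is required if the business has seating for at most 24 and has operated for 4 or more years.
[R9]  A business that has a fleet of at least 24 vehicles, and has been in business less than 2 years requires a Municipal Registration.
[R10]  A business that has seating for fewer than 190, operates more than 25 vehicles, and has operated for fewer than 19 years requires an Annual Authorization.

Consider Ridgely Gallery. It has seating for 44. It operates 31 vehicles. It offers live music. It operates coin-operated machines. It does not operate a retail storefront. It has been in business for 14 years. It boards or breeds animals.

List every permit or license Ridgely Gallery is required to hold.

[R1] seating 44 ≤ 154; operates coin-operated machines → Limited Seating License required.
[R2] offers live music; does not operate a retail storefront → Standard License not required.
[R3] years in business 14 < 20; offers live music → New Business License required.
[R4] years in business 14 > 13; vehicles 31 > 26; boards or breeds animals → General Business License not required.
[R5] years in business 14 ≥ 8; offers live music → Regulatory License not required.
[R6] vehicles 31 ≤ 39; offers live music; seating 44 ≤ 148 → Regulatory Certificate not required.
[R7] years in business 14 < 21; operates coin-operated machines → Established Business Authorization not required.
[R8] seating 44 > 24; years in business 14 ≥ 4 → Trade Permit not required.
[R9] vehicles 31 ≥ 24; years in business 14 ≥ 2 → Municipal Registration not required.
[R10] seating 44 < 190; vehicles 31 > 25; years in business 14 < 19 → Annual Authorization required.

Annual Authorization, Limited Seating License, New Business License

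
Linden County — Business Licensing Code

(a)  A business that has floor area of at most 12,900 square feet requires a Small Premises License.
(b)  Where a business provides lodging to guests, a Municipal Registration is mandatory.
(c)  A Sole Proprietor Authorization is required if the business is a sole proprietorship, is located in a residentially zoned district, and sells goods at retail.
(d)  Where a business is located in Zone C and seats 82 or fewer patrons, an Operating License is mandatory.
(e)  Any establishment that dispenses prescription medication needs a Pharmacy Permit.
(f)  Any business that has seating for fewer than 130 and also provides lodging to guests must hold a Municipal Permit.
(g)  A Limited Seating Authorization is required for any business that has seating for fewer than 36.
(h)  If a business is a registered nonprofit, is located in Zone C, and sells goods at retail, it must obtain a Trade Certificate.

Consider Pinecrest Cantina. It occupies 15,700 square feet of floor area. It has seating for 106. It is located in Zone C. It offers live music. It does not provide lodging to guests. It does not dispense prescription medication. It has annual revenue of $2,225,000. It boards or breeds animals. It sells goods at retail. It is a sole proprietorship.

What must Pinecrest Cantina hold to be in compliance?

(a) floor area 15,700 square feet > 12,900 square feet → Small Premises License not required.
(b) does not provide lodging to guests → Municipal Registration not required.
(c) is a sole proprietorship; is located in Zone C (not: is located in a residentially zoned district); sells goods at retail → Sole Proprietor Authorization not required.
(d) is located in Zone C; seating 106 > 82 → Operating License not required.
(e) does not dispense prescription medication → Pharmacy Permit not required.
(f) seating 106 < 130; does not provide lodging to guests → Municipal Permit not required.
(g) seating 106 ≥ 36 → Limited Seating Authorization not required.
(h) is a sole proprietorship (not: is a registered nonprofit); is located in Zone C; sells goods at retail → Trade Certificate not required.

None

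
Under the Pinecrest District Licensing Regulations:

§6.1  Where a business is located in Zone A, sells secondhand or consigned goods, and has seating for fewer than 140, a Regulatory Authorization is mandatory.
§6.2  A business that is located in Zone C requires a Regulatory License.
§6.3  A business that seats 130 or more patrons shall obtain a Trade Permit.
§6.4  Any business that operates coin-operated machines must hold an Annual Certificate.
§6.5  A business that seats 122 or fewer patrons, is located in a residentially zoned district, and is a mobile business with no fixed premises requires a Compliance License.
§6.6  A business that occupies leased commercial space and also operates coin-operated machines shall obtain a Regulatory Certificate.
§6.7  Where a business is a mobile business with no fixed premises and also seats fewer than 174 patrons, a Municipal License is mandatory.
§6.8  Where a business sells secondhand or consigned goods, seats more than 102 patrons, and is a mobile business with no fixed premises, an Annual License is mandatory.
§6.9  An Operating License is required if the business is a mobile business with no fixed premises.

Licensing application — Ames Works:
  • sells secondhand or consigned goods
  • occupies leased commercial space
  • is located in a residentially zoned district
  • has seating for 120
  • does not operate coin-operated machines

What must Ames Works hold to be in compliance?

None

§6.1 is located in a residentially zoned district (not: is located in Zone A); sells secondhand or consigned goods; seating 120 < 140 → Regulatory Authorization not required.
§6.2 is located in a residentially zoned district (not: is located in Zone C) → Regulatory License not required.
§6.3 seating 120 < 130 → Trade Permit not required.
§6.4 does not operate coin-operated machines → Annual Certificate not required.
§6.5 seating 120 ≤ 122; is located in a residentially zoned district; occupies leased commercial space (not: is a mobile business with no fixed premises) → Compliance License not required.
§6.6 occupies leased commercial space; does not operate coin-operated machines → Regulatory Certificate not required.
§6.7 occupies leased commercial space (not: is a mobile business with no fixed premises); seating 120 < 174 → Municipal License not required.
§6.8 sells secondhand or consigned goods; seating 120 > 102; occupies leased commercial space (not: is a mobile business with no fixed premises) → Annual License not required.
§6.9 occupies leased commercial space (not: is a mobile business with no fixed premises) → Operating License not required.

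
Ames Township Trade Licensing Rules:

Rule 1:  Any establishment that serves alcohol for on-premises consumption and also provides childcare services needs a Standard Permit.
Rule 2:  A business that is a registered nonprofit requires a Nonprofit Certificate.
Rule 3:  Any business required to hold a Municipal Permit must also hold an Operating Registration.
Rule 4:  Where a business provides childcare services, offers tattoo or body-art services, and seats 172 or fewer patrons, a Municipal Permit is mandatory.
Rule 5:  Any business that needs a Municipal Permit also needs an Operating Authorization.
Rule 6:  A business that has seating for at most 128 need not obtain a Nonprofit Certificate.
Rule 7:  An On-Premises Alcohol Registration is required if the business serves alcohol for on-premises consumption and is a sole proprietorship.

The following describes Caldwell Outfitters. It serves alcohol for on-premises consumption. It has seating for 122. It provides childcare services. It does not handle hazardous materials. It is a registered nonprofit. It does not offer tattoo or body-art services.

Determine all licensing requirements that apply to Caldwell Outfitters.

Standard Permit

Rule 1: serves alcohol for on-premises consumption; provides childcare services → Standard Permit required.
Rule 2: is a registered nonprofit → Nonprofit Certificate required.
Rule 3: Municipal Permit is not required → no effect.
Rule 4: provides childcare services; does not offer tattoo or body-art services; seating 122 ≤ 172 → Municipal Permit not required.
Rule 5: Municipal Permit is not required → no effect.
Rule 6: seating 122 ≤ 128 → exempt from Nonprofit Certificate.
Rule 7: serves alcohol for on-premises consumption; is a registered nonprofit (not: is a sole proprietorship) → On-Premises Alcohol Registration not required.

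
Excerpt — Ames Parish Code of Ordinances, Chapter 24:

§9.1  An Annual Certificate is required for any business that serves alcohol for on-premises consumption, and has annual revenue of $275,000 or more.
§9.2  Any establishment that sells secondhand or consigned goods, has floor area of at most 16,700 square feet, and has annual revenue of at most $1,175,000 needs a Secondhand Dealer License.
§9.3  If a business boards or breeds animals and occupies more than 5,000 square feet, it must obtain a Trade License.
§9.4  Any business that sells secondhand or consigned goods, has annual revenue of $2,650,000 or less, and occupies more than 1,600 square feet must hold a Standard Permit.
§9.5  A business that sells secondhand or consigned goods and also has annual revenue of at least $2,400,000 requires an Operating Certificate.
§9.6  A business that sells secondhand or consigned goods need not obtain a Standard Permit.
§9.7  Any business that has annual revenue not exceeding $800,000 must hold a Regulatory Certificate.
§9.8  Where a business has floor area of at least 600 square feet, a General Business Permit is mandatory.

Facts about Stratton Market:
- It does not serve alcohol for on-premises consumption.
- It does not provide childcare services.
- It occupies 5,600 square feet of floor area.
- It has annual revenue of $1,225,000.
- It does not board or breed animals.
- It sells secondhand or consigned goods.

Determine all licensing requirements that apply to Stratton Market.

General Business Permit

§9.1 does not serve alcohol for on-premises consumption; revenue $1,225,000 ≥ $275,000 → Annual Certificate not required.
§9.2 sells secondhand or consigned goods; floor area 5,600 square feet ≤ 16,700 square feet; revenue $1,225,000 > $1,175,000 → Secondhand Dealer License not required.
§9.3 does not board or breed animals; floor area 5,600 square feet > 5,000 square feet → Trade License not required.
§9.4 sells secondhand or consigned goods; revenue $1,225,000 ≤ $2,650,000; floor area 5,600 square feet > 1,600 square feet → Standard Permit required.
§9.5 sells secondhand or consigned goods; revenue $1,225,000 < $2,400,000 → Operating Certificate not required.
§9.6 sells secondhand or consigned goods → exempt from Standard Permit.
§9.7 revenue $1,225,000 > $800,000 → Regulatory Certificate not required.
§9.8 floor area 5,600 square feet ≥ 600 square feet → General Business Permit required.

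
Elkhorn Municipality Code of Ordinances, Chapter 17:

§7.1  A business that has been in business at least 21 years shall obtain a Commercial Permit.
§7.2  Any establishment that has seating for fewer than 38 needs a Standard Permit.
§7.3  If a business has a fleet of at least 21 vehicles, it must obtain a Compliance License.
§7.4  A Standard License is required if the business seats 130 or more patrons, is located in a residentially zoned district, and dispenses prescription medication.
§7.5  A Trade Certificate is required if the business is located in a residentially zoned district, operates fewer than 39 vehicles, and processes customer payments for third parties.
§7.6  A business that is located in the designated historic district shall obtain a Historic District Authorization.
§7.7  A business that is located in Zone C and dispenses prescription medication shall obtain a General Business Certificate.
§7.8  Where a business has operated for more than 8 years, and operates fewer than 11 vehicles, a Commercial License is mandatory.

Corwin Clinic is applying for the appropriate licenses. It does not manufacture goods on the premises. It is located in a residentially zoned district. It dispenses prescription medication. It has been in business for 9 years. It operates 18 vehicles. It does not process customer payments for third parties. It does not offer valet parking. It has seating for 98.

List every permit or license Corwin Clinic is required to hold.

None

§7.1 years in business 9 < 21 → Commercial Permit not required.
§7.2 seating 98 ≥ 38 → Standard Permit not required.
§7.3 vehicles 18 < 21 → Compliance License not required.
§7.4 seating 98 < 130; is located in a residentially zoned district; dispenses prescription medication → Standard License not required.
§7.5 is located in a residentially zoned district; vehicles 18 < 39; does not process customer payments for third parties → Trade Certificate not required.
§7.6 is located in a residentially zoned district (not: is located in the designated historic district) → Historic District Authorization not required.
§7.7 is located in a residentially zoned district (not: is located in Zone C); dispenses prescription medication → General Business Certificate not required.
§7.8 years in business 9 > 8; vehicles 18 ≥ 11 → Commercial License not required.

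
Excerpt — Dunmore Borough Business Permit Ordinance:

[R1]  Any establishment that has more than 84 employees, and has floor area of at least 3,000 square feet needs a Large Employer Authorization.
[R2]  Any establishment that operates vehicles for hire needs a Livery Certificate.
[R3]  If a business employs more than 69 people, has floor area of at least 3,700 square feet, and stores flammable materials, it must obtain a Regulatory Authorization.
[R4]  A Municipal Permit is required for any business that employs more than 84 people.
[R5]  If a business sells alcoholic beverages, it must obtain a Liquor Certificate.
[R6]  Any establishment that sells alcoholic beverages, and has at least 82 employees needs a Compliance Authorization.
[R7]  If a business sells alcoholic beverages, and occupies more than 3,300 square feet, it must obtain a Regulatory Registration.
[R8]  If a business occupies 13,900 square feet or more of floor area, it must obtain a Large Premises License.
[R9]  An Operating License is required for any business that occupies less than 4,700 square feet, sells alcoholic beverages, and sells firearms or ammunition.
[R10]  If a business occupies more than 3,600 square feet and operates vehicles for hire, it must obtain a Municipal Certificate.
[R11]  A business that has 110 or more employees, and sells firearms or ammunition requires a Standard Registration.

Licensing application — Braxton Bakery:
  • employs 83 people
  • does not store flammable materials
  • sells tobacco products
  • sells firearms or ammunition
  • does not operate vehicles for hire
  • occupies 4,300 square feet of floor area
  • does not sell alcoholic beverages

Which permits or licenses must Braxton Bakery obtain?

None

[R1] employees 83 ≤ 84; floor area 4,300 square feet ≥ 3,000 square feet → Large Employer Authorization not required.
[R2] does not operate vehicles for hire → Livery Certificate not required.
[R3] employees 83 > 69; floor area 4,300 square feet ≥ 3,700 square feet; does not store flammable materials → Regulatory Authorization not required.
[R4] employees 83 ≤ 84 → Municipal Permit not required.
[R5] does not sell alcoholic beverages → Liquor Certificate not required.
[R6] does not sell alcoholic beverages; employees 83 ≥ 82 → Compliance Authorization not required.
[R7] does not sell alcoholic beverages; floor area 4,300 square feet > 3,300 square feet → Regulatory Registration not required.
[R8] floor area 4,300 square feet < 13,900 square feet → Large Premises License not required.
[R9] floor area 4,300 square feet < 4,700 square feet; does not sell alcoholic beverages; sells firearms or ammunition → Operating License not required.
[R10] floor area 4,300 square feet > 3,600 square feet; does not operate vehicles for hire → Municipal Certificate not required.
[R11] employees 83 < 110; sells firearms or ammunition → Standard Registration not required.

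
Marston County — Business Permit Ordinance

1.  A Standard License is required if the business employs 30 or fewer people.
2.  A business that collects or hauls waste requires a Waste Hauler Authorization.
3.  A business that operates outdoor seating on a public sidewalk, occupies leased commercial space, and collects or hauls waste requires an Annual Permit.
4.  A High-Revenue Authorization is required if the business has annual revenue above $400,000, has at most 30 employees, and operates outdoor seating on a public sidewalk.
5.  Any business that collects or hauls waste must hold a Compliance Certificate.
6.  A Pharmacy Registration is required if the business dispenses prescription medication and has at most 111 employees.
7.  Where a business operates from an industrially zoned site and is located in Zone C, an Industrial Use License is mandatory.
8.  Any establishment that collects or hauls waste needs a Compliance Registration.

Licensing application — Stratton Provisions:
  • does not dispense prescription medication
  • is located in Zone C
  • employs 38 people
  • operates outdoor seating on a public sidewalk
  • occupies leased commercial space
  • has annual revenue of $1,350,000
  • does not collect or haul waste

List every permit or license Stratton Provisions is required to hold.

None

1. employees 38 > 30 → Standard License not required.
2. does not collect or haul waste → Waste Hauler Authorization not required.
3. operates outdoor seating on a public sidewalk; occupies leased commercial space; does not collect or haul waste → Annual Permit not required.
4. revenue $1,350,000 > $400,000; employees 38 > 30; operates outdoor seating on a public sidewalk → High-Revenue Authorization not required.
5. does not collect or haul waste → Compliance Certificate not required.
6. does not dispense prescription medication; employees 38 ≤ 111 → Pharmacy Registration not required.
7. occupies leased commercial space (not: operates from an industrially zoned site); is located in Zone C → Industrial Use License not required.
8. does not collect or haul waste → Compliance Registration not required.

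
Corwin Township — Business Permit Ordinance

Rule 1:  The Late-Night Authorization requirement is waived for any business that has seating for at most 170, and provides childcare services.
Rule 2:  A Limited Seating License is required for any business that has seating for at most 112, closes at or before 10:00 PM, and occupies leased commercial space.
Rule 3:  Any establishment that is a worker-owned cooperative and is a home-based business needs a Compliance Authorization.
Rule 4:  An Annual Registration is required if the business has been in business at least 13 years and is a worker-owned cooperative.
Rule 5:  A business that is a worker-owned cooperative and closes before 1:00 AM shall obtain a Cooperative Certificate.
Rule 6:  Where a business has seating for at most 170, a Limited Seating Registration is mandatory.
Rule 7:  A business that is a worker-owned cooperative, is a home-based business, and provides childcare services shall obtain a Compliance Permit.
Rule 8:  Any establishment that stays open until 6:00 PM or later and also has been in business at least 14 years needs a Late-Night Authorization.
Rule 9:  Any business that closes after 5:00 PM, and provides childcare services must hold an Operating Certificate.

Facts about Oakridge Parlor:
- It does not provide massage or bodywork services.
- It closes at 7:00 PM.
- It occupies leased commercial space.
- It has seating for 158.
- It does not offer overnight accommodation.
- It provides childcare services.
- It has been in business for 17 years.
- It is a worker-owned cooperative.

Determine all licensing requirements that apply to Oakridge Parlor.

Rule 1: seating 158 ≤ 170; provides childcare services → exempt from Late-Night Authorization.
Rule 2: seating 158 > 112; closes 7:00 PM, at/before 10:00 PM; occupies leased commercial space → Limited Seating License not required.
Rule 3: is a worker-owned cooperative; occupies leased commercial space (not: is a home-based business) → Compliance Authorization not required.
Rule 4: years in business 17 ≥ 13; is a worker-owned cooperative → Annual Registration required.
Rule 5: is a worker-owned cooperative; closes 7:00 PM, at/before 1:00 AM → Cooperative Certificate required.
Rule 6: seating 158 ≤ 170 → Limited Seating Registration required.
Rule 7: is a worker-owned cooperative; occupies leased commercial space (not: is a home-based business); provides childcare services → Compliance Permit not required.
Rule 8: closes 7:00 PM, after 6:00 PM; years in business 17 ≥ 14 → Late-Night Authorization required.
Rule 9: closes 7:00 PM, after 5:00 PM; provides childcare services → Operating Certificate required.

Annual Registration, Cooperative Certificate, Limited Seating Registration, Operating Certificate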